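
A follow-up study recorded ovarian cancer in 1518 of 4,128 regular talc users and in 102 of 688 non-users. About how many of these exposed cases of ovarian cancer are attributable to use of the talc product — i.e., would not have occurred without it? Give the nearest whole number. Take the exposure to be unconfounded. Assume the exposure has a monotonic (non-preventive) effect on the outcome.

about 906 cases

p₁ = P(outcome | exposed) = 1518/4128 = 0.36773
p₀ = P(outcome | unexposed) = 102/688 = 0.14826
PN = (p₁ − p₀)/p₁ = (0.36773 − 0.14826) / 0.36773 ≈ 0.59684.
Attributable cases ≈ PN × (exposed cases) = 0.59684 × 1518 ≈ 906.00.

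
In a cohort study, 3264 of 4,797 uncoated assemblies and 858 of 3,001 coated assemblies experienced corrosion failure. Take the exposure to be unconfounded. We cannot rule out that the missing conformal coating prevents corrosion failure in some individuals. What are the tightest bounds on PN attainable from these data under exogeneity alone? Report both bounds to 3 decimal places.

p₁ = P(outcome | exposed) = 3264/4797 = 0.68043
p₀ = P(outcome | unexposed) = 858/3001 = 0.2859
Under exogeneity alone the bounds on PN are max{0,(p₁−p₀)/p₁} ≤ PN ≤ min{1,(1−p₀)/p₁}.
  lower = (p₁ − p₀)/p₁ = 0.39452 / 0.68043 ≈ 0.5798
  upper = min{1, (1 − p₀)/p₁} = 0.7141 / 0.68043 ≈ 1.0495 → capped at 1

0.580 ≤ PN ≤ 1.000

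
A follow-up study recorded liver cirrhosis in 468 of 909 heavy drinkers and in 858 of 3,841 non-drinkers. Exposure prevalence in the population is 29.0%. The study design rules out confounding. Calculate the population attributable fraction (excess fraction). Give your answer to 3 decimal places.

PAF ≈ 0.275

p₁ = P(outcome | exposed) = 468/909 = 0.51485
p₀ = P(outcome | unexposed) = 858/3841 = 0.22338
Overall risk P(Y=1) = π·p₁ + (1−π)·p₀ = 0.29×0.51485 + 0.71×0.22338 = 0.30791.
Under exogeneity, PAF = [P(Y=1) − p₀] / P(Y=1).
PAF = (0.30791 − 0.22338) / 0.30791 ≈ 0.2745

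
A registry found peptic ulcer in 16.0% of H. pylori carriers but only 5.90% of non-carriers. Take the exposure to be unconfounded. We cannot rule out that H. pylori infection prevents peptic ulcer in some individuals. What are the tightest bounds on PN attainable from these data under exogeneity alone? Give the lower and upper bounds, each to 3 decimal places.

0.631 ≤ PN ≤ 1.000

p₁ = 0.16, p₀ = 0.059.
Under exogeneity alone the bounds on PN are max{0,(p₁−p₀)/p₁} ≤ PN ≤ min{1,(1−p₀)/p₁}.
  lower = (p₁ − p₀)/p₁ = 0.101 / 0.16 ≈ 0.6312
  upper = min{1, (1 − p₀)/p₁} = 0.941 / 0.16 ≈ 5.8812 → capped at 1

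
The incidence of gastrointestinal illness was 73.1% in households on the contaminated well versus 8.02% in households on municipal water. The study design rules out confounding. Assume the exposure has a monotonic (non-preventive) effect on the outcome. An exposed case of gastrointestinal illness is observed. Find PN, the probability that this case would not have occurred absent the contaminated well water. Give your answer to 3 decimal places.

p₁ = 0.731, p₀ = 0.0802.
Under exogeneity and monotonicity, PN = (p₁ − p₀) / p₁.
PN = (0.731 − 0.0802) / 0.731 = 0.6508 / 0.731 ≈ 0.8903

PN ≈ 0.890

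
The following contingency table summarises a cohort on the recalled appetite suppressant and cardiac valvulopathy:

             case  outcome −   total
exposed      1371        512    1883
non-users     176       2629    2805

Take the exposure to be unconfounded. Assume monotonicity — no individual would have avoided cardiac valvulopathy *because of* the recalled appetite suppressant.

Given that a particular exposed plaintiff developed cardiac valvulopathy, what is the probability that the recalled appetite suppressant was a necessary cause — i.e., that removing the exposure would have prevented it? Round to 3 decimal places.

p₁ = P(outcome | exposed) = 1371/1883 = 0.72809
p₀ = P(outcome | unexposed) = 176/2805 = 0.062745
Under exogeneity and monotonicity, PN = (p₁ − p₀) / p₁.
PN = (0.72809 − 0.062745) / 0.72809 = 0.66535 / 0.72809 ≈ 0.9138

PN ≈ 0.914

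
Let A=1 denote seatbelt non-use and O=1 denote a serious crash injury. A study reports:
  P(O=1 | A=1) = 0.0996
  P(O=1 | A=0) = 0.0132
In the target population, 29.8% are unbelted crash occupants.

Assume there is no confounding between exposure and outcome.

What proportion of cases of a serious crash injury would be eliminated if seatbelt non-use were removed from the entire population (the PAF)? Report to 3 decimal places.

Let p₁ = 0.0996, p₀ = 0.0132.
Overall risk P(Y=1) = π·p₁ + (1−π)·p₀ = 0.298×0.0996 + 0.702×0.0132 = 0.038947.
Under exogeneity, PAF = [P(Y=1) − p₀] / P(Y=1).
PAF = (0.038947 − 0.0132) / 0.038947 ≈ 0.6611

PAF ≈ 0.661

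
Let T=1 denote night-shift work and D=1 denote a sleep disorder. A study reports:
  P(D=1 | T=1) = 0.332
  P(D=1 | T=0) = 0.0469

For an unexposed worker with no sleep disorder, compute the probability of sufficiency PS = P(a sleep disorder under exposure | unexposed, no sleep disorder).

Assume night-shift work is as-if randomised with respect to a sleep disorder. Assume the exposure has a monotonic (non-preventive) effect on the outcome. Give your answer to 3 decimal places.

PS ≈ 0.299

Let p₁ = 0.332, p₀ = 0.0469.
Under exogeneity and monotonicity, PS = (p₁ − p₀) / (1 − p₀).
PS = (0.332 − 0.0469) / (1 − 0.0469) = 0.2851 / 0.9531 ≈ 0.2991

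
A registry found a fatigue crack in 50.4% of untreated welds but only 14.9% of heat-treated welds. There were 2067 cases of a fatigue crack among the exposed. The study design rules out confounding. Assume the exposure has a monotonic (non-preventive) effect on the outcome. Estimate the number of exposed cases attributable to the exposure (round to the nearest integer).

p₁ = 0.504, p₀ = 0.149.
PN = (p₁ − p₀)/p₁ = (0.504 − 0.149) / 0.504 ≈ 0.70437.
Attributable cases ≈ PN × (exposed cases) = 0.70437 × 2067 ≈ 1455.92.

about 1456 cases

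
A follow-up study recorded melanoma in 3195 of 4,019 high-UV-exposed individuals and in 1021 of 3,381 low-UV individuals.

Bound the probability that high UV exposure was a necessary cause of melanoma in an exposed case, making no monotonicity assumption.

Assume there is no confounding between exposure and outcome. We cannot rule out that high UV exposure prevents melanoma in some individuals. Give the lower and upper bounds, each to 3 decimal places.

0.620 ≤ PN ≤ 0.878

p₁ = P(outcome | exposed) = 3195/4019 = 0.79497
p₀ = P(outcome | unexposed) = 1021/3381 = 0.30198
Under exogeneity alone the bounds on PN are max{0,(p₁−p₀)/p₁} ≤ PN ≤ min{1,(1−p₀)/p₁}.
  lower = (p₁ − p₀)/p₁ = 0.49299 / 0.79497 ≈ 0.6201
  upper = min{1, (1 − p₀)/p₁} = 0.69802 / 0.79497 ≈ 0.8780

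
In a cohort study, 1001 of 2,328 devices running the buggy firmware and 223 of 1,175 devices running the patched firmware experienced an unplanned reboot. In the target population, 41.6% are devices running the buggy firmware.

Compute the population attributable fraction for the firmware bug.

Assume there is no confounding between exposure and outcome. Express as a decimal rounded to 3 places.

p₁ = P(outcome | exposed) = 1001/2328 = 0.42998
p₀ = P(outcome | unexposed) = 223/1175 = 0.18979
Overall risk P(Y=1) = π·p₁ + (1−π)·p₀ = 0.416×0.42998 + 0.584×0.18979 = 0.28971.
Under exogeneity, PAF = [P(Y=1) − p₀] / P(Y=1).
PAF = (0.28971 − 0.18979) / 0.28971 ≈ 0.3449

PAF ≈ 0.345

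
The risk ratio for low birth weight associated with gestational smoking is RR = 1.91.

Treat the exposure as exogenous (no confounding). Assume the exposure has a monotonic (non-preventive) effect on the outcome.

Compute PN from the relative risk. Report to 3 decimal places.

PN ≈ 0.476

Under exogeneity and monotonicity, PN = (RR − 1) / RR = 1 − 1/RR.
PN = (1.91 − 1) / 1.91 = 0.91 / 1.91 ≈ 0.4764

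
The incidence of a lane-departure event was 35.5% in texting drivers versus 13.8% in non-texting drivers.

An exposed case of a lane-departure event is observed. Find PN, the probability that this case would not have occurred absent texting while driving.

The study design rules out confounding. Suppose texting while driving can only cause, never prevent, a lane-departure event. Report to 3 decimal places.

p₁ = 0.355, p₀ = 0.138.
Under exogeneity and monotonicity, PN = (p₁ − p₀) / p₁.
PN = (0.355 − 0.138) / 0.355 = 0.217 / 0.355 ≈ 0.6113

PN ≈ 0.611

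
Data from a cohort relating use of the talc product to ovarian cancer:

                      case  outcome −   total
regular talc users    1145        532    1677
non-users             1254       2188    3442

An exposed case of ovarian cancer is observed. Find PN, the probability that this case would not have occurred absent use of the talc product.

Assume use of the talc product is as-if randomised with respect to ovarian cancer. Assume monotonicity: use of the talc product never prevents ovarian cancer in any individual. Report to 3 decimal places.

p₁ = P(outcome | exposed) = 1145/1677 = 0.68277
p₀ = P(outcome | unexposed) = 1254/3442 = 0.36432
Under exogeneity and monotonicity, PN = (p₁ − p₀)/p₁.
PN = (0.68277 − 0.36432) / 0.68277 ≈ 0.4664

PN ≈ 0.466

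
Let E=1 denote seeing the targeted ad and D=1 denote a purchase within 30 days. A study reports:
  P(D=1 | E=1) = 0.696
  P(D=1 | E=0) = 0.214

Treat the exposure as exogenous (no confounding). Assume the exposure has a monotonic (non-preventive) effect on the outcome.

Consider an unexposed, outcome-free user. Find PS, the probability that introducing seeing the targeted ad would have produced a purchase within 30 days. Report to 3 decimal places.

Let p₁ = 0.696, p₀ = 0.214.
Under exogeneity and monotonicity, PS = (p₁ − p₀) / (1 − p₀).
PS = (0.696 − 0.214) / (1 − 0.214) = 0.482 / 0.786 ≈ 0.6132

PS ≈ 0.613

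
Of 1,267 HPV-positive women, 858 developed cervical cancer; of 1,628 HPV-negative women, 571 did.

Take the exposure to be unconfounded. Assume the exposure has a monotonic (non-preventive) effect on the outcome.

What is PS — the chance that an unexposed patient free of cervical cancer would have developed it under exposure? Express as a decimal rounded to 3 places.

PS ≈ 0.503

p₁ = P(outcome | exposed) = 858/1267 = 0.67719
p₀ = P(outcome | unexposed) = 571/1628 = 0.35074
Under exogeneity and monotonicity, PS = (p₁ − p₀) / (1 − p₀).
PS = (0.67719 − 0.35074) / (1 − 0.35074) = 0.32645 / 0.64926 ≈ 0.5028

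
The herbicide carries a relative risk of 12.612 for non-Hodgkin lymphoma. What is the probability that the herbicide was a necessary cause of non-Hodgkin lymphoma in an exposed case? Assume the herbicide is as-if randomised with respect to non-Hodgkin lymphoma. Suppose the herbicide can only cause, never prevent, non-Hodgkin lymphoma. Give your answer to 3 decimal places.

Under exogeneity and monotonicity, PN = (RR − 1) / RR = 1 − 1/RR.
PN = (12.612 − 1) / 12.612 = 11.61 / 12.612 ≈ 0.9207

PN ≈ 0.921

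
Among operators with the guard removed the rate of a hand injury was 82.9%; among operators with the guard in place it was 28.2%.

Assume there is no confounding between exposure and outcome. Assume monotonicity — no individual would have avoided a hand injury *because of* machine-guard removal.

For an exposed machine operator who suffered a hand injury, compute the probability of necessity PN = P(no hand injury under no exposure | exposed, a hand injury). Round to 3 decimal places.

PN ≈ 0.660

p₁ = 0.829, p₀ = 0.282.
Under exogeneity and monotonicity, PN = (p₁ − p₀) / p₁.
PN = (0.829 − 0.282) / 0.829 = 0.547 / 0.829 ≈ 0.6598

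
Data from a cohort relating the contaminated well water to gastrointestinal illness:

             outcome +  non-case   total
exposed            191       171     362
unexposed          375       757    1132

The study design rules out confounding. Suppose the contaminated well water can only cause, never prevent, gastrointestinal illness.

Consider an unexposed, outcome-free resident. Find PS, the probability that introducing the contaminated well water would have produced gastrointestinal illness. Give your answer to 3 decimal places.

p₁ = P(outcome | exposed) = 191/362 = 0.52762
p₀ = P(outcome | unexposed) = 375/1132 = 0.33127
Under exogeneity and monotonicity, PS = (p₁ − p₀) / (1 − p₀).
PS = (0.52762 − 0.33127) / (1 − 0.33127) = 0.19635 / 0.66873 ≈ 0.2936

PS ≈ 0.294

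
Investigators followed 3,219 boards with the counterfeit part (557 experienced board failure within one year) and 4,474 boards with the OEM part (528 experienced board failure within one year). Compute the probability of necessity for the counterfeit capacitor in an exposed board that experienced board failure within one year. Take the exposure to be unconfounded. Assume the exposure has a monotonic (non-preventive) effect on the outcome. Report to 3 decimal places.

p₁ = P(outcome | exposed) = 557/3219 = 0.17304
p₀ = P(outcome | unexposed) = 528/4474 = 0.11802
Under exogeneity and monotonicity, PN = (p₁ − p₀) / p₁.
PN = (0.17304 − 0.11802) / 0.17304 = 0.05502 / 0.17304 ≈ 0.3180

PN ≈ 0.318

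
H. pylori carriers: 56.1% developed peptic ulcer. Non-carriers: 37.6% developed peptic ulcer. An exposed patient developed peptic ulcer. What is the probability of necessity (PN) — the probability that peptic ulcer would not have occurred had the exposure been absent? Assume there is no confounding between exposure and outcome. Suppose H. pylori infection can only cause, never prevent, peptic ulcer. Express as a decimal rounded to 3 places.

p₁ = 0.561, p₀ = 0.376.
Under exogeneity and monotonicity, PN = (p₁ − p₀) / p₁.
PN = (0.561 − 0.376) / 0.561 = 0.185 / 0.561 ≈ 0.3298

PN ≈ 0.330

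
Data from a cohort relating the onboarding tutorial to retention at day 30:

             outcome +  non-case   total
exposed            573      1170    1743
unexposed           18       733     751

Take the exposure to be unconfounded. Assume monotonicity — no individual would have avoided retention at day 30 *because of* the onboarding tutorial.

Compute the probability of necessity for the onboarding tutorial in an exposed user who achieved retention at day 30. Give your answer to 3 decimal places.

p₁ = P(outcome | exposed) = 573/1743 = 0.32874
p₀ = P(outcome | unexposed) = 18/751 = 0.023968
Under exogeneity and monotonicity, PN = (p₁ − p₀) / p₁.
PN = (0.32874 − 0.023968) / 0.32874 = 0.30478 / 0.32874 ≈ 0.9271

PN ≈ 0.927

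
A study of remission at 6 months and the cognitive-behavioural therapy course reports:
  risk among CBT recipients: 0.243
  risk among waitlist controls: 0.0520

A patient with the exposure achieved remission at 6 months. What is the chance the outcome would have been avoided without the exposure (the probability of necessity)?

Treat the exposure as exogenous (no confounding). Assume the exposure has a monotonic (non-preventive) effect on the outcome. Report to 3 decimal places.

PN ≈ 0.786

Let p₁ = 0.243, p₀ = 0.052.
Under exogeneity and monotonicity, PN = (p₁ − p₀) / p₁.
PN = (0.243 − 0.052) / 0.243 = 0.191 / 0.243 ≈ 0.7860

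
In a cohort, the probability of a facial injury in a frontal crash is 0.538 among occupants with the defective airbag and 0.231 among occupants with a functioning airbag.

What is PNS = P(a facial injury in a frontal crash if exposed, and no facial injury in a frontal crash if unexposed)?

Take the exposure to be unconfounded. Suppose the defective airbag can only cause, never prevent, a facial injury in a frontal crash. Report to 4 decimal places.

Let p₁ = 0.538, p₀ = 0.231.
Under exogeneity and monotonicity, PNS = p₁ − p₀.
PNS = 0.538 − 0.231 = 0.307

PNS ≈ 0.3070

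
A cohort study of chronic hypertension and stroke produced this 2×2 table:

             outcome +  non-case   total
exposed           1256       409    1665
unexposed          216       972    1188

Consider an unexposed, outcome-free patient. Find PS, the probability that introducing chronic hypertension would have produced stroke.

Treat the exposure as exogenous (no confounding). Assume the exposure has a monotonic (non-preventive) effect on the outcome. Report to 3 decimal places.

PS ≈ 0.700

p₁ = P(outcome | exposed) = 1256/1665 = 0.75435
p₀ = P(outcome | unexposed) = 216/1188 = 0.18182
Under exogeneity and monotonicity, PS = (p₁ − p₀) / (1 − p₀).
PS = (0.75435 − 0.18182) / (1 − 0.18182) = 0.57254 / 0.81818 ≈ 0.6998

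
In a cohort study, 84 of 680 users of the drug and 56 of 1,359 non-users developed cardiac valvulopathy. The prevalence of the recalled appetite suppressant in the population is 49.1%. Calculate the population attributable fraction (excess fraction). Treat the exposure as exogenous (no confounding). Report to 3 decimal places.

p₁ = P(outcome | exposed) = 84/680 = 0.12353
p₀ = P(outcome | unexposed) = 56/1359 = 0.041207
Overall risk P(Y=1) = π·p₁ + (1−π)·p₀ = 0.491×0.12353 + 0.509×0.041207 = 0.081627.
Under exogeneity, PAF = [P(Y=1) − p₀] / P(Y=1).
PAF = (0.081627 − 0.041207) / 0.081627 ≈ 0.4952

PAF ≈ 0.495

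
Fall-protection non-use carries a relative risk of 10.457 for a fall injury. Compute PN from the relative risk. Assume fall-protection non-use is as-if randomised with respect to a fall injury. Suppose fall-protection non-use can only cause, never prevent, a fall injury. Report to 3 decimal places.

Under exogeneity and monotonicity, PN = (RR − 1) / RR = 1 − 1/RR.
PN = (10.457 − 1) / 10.457 = 9.457 / 10.457 ≈ 0.9044

PN ≈ 0.904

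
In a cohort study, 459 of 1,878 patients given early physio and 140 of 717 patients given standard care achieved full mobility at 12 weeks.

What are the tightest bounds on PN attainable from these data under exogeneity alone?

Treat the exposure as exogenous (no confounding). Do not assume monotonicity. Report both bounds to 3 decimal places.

0.201 ≤ PN ≤ 1.000

p₁ = P(outcome | exposed) = 459/1878 = 0.24441
p₀ = P(outcome | unexposed) = 140/717 = 0.19526
Under exogeneity alone the bounds on PN are max{0,(p₁−p₀)/p₁} ≤ PN ≤ min{1,(1−p₀)/p₁}.
  lower = (p₁ − p₀)/p₁ = 0.049151 / 0.24441 ≈ 0.2011
  upper = min{1, (1 − p₀)/p₁} = 0.80474 / 0.24441 ≈ 3.2926 → capped at 1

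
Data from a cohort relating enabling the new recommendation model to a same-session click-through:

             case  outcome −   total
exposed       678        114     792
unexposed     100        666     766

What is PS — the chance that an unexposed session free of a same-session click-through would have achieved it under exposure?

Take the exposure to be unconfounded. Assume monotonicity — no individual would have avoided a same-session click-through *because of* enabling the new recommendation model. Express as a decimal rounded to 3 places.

PS ≈ 0.834

p₁ = P(outcome | exposed) = 678/792 = 0.85606
p₀ = P(outcome | unexposed) = 100/766 = 0.13055
Under exogeneity and monotonicity, PS = (p₁ − p₀)/(1 − p₀).
PS = (0.85606 − 0.13055) / 0.86945 ≈ 0.8344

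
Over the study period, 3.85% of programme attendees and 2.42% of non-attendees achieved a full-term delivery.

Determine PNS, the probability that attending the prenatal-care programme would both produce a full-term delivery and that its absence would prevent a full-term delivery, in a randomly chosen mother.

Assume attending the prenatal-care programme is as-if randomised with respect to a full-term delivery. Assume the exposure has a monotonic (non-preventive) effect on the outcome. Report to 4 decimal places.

p₁ = 0.0385, p₀ = 0.0242.
Under exogeneity and monotonicity, PNS = p₁ − p₀.
PNS = 0.0385 − 0.0242 = 0.0143

PNS ≈ 0.0143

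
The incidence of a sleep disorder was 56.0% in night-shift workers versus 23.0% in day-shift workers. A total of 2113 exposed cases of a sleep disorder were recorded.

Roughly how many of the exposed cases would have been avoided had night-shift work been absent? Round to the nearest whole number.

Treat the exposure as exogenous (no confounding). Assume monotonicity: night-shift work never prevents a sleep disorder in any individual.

p₁ = 0.56, p₀ = 0.23.
PN = (p₁ − p₀)/p₁ = (0.56 − 0.23) / 0.56 ≈ 0.58929.
Attributable cases ≈ PN × (exposed cases) = 0.58929 × 2113 ≈ 1245.16.

about 1245 cases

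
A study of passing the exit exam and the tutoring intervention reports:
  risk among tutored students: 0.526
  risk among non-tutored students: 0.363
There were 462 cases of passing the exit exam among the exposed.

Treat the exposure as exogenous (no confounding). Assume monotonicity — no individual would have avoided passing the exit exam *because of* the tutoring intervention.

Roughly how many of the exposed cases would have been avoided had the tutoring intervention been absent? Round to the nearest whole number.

Let p₁ = 0.526, p₀ = 0.363.
PN = (p₁ − p₀)/p₁ = (0.526 − 0.363) / 0.526 ≈ 0.30989.
Attributable cases ≈ PN × (exposed cases) = 0.30989 × 462 ≈ 143.17.

about 143 cases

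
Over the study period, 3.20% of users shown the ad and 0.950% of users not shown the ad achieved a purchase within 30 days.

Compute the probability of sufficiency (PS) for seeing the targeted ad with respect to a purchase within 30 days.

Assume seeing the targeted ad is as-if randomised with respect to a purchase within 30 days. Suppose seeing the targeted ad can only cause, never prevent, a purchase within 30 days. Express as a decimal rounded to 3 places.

PS ≈ 0.023

p₁ = 0.032, p₀ = 0.0095.
Under exogeneity and monotonicity, PS = (p₁ − p₀) / (1 − p₀).
PS = (0.032 − 0.0095) / (1 − 0.0095) = 0.0225 / 0.9905 ≈ 0.0227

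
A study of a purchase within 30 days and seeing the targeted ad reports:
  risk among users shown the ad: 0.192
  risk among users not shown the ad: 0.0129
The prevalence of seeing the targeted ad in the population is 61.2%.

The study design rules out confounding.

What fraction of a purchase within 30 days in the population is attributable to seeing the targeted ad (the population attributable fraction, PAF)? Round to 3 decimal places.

PAF ≈ 0.895

Let p₁ = 0.192, p₀ = 0.0129.
Overall risk P(Y=1) = π·p₁ + (1−π)·p₀ = 0.612×0.192 + 0.388×0.0129 = 0.12251.
Under exogeneity, PAF = [P(Y=1) − p₀] / P(Y=1).
PAF = (0.12251 − 0.0129) / 0.12251 ≈ 0.8947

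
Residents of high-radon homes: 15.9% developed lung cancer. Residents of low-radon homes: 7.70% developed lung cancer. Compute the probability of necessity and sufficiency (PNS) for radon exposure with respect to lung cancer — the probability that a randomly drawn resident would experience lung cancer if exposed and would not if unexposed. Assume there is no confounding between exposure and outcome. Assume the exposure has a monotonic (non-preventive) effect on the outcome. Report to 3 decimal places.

PNS ≈ 0.082

p₁ = 0.159, p₀ = 0.077.
Under exogeneity and monotonicity, PNS = p₁ − p₀.
PNS = 0.159 − 0.077 = 0.082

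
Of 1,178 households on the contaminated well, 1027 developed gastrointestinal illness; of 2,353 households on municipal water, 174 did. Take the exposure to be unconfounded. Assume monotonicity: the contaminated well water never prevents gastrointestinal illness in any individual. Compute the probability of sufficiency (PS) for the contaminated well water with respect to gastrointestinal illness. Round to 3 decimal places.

p₁ = P(outcome | exposed) = 1027/1178 = 0.87182
p₀ = P(outcome | unexposed) = 174/2353 = 0.073948
Under exogeneity and monotonicity, PS = (p₁ − p₀) / (1 − p₀).
PS = (0.87182 − 0.073948) / (1 − 0.073948) = 0.79787 / 0.92605 ≈ 0.8616

PS ≈ 0.862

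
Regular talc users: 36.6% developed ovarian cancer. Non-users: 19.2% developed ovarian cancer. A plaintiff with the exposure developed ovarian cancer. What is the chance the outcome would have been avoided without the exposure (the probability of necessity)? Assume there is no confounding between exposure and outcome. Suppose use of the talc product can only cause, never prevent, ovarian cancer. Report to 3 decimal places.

p₁ = 0.366, p₀ = 0.192.
Under exogeneity and monotonicity, PN = (p₁ − p₀) / p₁.
PN = (0.366 − 0.192) / 0.366 = 0.174 / 0.366 ≈ 0.4754

PN ≈ 0.475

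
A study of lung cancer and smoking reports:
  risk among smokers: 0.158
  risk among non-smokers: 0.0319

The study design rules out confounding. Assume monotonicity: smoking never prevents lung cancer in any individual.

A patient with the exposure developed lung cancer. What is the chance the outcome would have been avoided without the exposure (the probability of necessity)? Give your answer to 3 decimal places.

PN ≈ 0.798

Let p₁ = 0.158, p₀ = 0.0319.
Under exogeneity and monotonicity, PN = (p₁ − p₀) / p₁.
PN = (0.158 − 0.0319) / 0.158 = 0.1261 / 0.158 ≈ 0.7981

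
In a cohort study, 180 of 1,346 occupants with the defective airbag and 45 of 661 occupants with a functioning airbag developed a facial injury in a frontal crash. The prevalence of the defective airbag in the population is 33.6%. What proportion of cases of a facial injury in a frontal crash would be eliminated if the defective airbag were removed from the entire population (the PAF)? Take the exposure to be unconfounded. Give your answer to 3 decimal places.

p₁ = P(outcome | exposed) = 180/1346 = 0.13373
p₀ = P(outcome | unexposed) = 45/661 = 0.068079
Overall risk P(Y=1) = π·p₁ + (1−π)·p₀ = 0.336×0.13373 + 0.664×0.068079 = 0.090137.
Under exogeneity, PAF = [P(Y=1) − p₀] / P(Y=1).
PAF = (0.090137 − 0.068079) / 0.090137 ≈ 0.2447

PAF ≈ 0.245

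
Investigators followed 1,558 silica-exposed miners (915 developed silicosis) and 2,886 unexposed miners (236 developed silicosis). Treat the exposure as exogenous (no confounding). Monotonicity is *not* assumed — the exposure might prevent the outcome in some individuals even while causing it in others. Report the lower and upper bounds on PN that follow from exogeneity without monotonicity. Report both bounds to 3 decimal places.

0.861 ≤ PN ≤ 1.000

p₁ = P(outcome | exposed) = 915/1558 = 0.58729
p₀ = P(outcome | unexposed) = 236/2886 = 0.081774
Under exogeneity alone the bounds on PN are max{0,(p₁−p₀)/p₁} ≤ PN ≤ min{1,(1−p₀)/p₁}.
  lower = (p₁ − p₀)/p₁ = 0.50552 / 0.58729 ≈ 0.8608
  upper = min{1, (1 − p₀)/p₁} = 0.91823 / 0.58729 ≈ 1.5635 → capped at 1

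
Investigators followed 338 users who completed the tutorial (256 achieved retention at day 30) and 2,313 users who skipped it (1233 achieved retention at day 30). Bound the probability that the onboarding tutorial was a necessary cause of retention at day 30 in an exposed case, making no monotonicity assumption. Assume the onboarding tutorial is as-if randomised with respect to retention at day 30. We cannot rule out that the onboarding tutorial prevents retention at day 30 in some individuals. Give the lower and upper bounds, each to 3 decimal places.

p₁ = P(outcome | exposed) = 256/338 = 0.7574
p₀ = P(outcome | unexposed) = 1233/2313 = 0.53307
Under exogeneity alone the bounds on PN are max{0,(p₁−p₀)/p₁} ≤ PN ≤ min{1,(1−p₀)/p₁}.
  lower = (p₁ − p₀)/p₁ = 0.22432 / 0.7574 ≈ 0.2962
  upper = min{1, (1 − p₀)/p₁} = 0.46693 / 0.7574 ≈ 0.6165

0.296 ≤ PN ≤ 0.616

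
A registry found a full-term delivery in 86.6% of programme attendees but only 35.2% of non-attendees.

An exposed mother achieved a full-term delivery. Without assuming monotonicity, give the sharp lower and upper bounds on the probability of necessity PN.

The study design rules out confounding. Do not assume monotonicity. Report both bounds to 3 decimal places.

0.594 ≤ PN ≤ 0.748

p₁ = 0.866, p₀ = 0.352.
Under exogeneity alone the bounds on PN are max{0,(p₁−p₀)/p₁} ≤ PN ≤ min{1,(1−p₀)/p₁}.
  lower = (p₁ − p₀)/p₁ = 0.514 / 0.866 ≈ 0.5935
  upper = min{1, (1 − p₀)/p₁} = 0.648 / 0.866 ≈ 0.7483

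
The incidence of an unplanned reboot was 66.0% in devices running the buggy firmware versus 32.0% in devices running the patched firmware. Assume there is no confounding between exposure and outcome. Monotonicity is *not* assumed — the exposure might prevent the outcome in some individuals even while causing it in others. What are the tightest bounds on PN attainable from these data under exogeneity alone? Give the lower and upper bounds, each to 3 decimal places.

p₁ = 0.66, p₀ = 0.32.
Under exogeneity alone the bounds on PN are max{0,(p₁−p₀)/p₁} ≤ PN ≤ min{1,(1−p₀)/p₁}.
  lower = (p₁ − p₀)/p₁ = 0.34 / 0.66 ≈ 0.5152
  upper = min{1, (1 − p₀)/p₁} = 0.68 / 0.66 ≈ 1.0303 → capped at 1

0.515 ≤ PN ≤ 1.000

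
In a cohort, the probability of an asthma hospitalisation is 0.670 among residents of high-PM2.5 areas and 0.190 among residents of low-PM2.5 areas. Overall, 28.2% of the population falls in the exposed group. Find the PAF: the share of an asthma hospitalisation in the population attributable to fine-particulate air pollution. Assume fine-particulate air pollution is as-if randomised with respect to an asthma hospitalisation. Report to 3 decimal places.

Let p₁ = 0.67, p₀ = 0.19.
Overall risk P(Y=1) = π·p₁ + (1−π)·p₀ = 0.282×0.67 + 0.718×0.19 = 0.32536.
Under exogeneity, PAF = [P(Y=1) − p₀] / P(Y=1).
PAF = (0.32536 − 0.19) / 0.32536 ≈ 0.4160

PAF ≈ 0.416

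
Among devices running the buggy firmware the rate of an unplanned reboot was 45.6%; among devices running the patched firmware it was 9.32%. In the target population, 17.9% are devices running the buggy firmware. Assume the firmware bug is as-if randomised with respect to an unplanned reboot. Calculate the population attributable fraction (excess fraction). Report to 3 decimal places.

p₁ = 0.456, p₀ = 0.0932.
Overall risk P(Y=1) = π·p₁ + (1−π)·p₀ = 0.179×0.456 + 0.821×0.0932 = 0.15814.
Under exogeneity, PAF = [P(Y=1) − p₀] / P(Y=1).
PAF = (0.15814 − 0.0932) / 0.15814 ≈ 0.4107

PAF ≈ 0.411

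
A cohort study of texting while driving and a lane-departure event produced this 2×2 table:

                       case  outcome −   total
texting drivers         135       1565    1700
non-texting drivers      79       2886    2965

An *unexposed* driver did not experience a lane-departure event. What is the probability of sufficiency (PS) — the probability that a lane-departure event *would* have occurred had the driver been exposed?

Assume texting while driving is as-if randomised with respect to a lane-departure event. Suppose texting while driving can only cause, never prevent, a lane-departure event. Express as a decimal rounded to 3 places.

PS ≈ 0.054

p₁ = P(outcome | exposed) = 135/1700 = 0.079412
p₀ = P(outcome | unexposed) = 79/2965 = 0.026644
Under exogeneity and monotonicity, PS = (p₁ − p₀) / (1 − p₀).
PS = (0.079412 − 0.026644) / (1 − 0.026644) = 0.052768 / 0.97336 ≈ 0.0542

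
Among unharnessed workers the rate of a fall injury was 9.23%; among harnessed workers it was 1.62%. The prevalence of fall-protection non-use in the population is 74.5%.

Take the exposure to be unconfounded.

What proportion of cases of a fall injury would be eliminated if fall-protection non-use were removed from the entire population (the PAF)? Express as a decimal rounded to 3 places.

p₁ = 0.0923, p₀ = 0.0162.
Overall risk P(Y=1) = π·p₁ + (1−π)·p₀ = 0.745×0.0923 + 0.255×0.0162 = 0.072895.
Under exogeneity, PAF = [P(Y=1) − p₀] / P(Y=1).
PAF = (0.072895 − 0.0162) / 0.072895 ≈ 0.7778

PAF ≈ 0.778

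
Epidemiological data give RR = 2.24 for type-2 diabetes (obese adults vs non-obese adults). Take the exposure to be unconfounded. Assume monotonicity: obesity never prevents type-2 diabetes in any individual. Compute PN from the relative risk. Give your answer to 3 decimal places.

PN ≈ 0.554

Under exogeneity and monotonicity, PN = (RR − 1) / RR = 1 − 1/RR.
PN = (2.24 − 1) / 2.24 = 1.24 / 2.24 ≈ 0.5536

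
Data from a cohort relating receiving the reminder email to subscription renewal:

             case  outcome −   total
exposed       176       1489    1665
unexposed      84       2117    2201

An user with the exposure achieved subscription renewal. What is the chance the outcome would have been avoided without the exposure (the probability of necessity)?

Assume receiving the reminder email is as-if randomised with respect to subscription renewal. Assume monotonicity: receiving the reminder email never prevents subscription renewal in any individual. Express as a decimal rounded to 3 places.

p₁ = P(outcome | exposed) = 176/1665 = 0.10571
p₀ = P(outcome | unexposed) = 84/2201 = 0.038164
Under exogeneity and monotonicity, PN = (p₁ − p₀) / p₁.
PN = (0.10571 − 0.038164) / 0.10571 = 0.067541 / 0.10571 ≈ 0.6390

PN ≈ 0.639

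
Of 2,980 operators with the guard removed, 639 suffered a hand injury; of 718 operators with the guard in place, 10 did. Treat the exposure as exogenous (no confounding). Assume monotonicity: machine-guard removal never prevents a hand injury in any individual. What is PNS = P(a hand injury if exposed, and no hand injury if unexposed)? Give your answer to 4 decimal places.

PNS ≈ 0.2005

p₁ = P(outcome | exposed) = 639/2980 = 0.21443
p₀ = P(outcome | unexposed) = 10/718 = 0.013928
Under exogeneity and monotonicity, PNS = p₁ − p₀.
PNS = 0.21443 − 0.013928 = 0.2005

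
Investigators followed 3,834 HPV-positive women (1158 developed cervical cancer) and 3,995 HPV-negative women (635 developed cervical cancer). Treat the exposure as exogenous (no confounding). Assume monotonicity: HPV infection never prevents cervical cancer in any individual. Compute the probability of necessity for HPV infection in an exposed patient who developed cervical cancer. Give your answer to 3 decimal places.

PN ≈ 0.474

p₁ = P(outcome | exposed) = 1158/3834 = 0.30203
p₀ = P(outcome | unexposed) = 635/3995 = 0.15895
Under exogeneity and monotonicity, PN = (p₁ − p₀) / p₁.
PN = (0.30203 − 0.15895) / 0.30203 = 0.14309 / 0.30203 ≈ 0.4737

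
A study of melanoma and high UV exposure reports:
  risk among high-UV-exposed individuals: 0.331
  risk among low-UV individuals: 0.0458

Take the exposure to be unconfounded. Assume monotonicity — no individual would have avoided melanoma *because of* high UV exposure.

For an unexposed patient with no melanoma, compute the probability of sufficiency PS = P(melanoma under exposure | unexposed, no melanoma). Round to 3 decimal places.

PS ≈ 0.299

Let p₁ = 0.331, p₀ = 0.0458.
Under exogeneity and monotonicity, PS = (p₁ − p₀) / (1 − p₀).
PS = (0.331 − 0.0458) / (1 − 0.0458) = 0.2852 / 0.9542 ≈ 0.2989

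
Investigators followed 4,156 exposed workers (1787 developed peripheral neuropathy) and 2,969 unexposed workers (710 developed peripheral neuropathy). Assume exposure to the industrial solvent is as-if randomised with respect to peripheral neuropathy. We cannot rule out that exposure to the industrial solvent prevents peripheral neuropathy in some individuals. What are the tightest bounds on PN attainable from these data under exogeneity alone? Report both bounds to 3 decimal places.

0.444 ≤ PN ≤ 1.000

p₁ = P(outcome | exposed) = 1787/4156 = 0.42998
p₀ = P(outcome | unexposed) = 710/2969 = 0.23914
Under exogeneity alone the bounds on PN are max{0,(p₁−p₀)/p₁} ≤ PN ≤ min{1,(1−p₀)/p₁}.
  lower = (p₁ − p₀)/p₁ = 0.19084 / 0.42998 ≈ 0.4438
  upper = min{1, (1 − p₀)/p₁} = 0.76086 / 0.42998 ≈ 1.7695 → capped at 1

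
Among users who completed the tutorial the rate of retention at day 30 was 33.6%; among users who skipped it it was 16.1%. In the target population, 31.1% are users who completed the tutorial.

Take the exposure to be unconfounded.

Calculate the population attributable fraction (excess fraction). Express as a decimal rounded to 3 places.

PAF ≈ 0.253

p₁ = 0.336, p₀ = 0.161.
Overall risk P(Y=1) = π·p₁ + (1−π)·p₀ = 0.311×0.336 + 0.689×0.161 = 0.21543.
Under exogeneity, PAF = [P(Y=1) − p₀] / P(Y=1).
PAF = (0.21543 − 0.161) / 0.21543 ≈ 0.2526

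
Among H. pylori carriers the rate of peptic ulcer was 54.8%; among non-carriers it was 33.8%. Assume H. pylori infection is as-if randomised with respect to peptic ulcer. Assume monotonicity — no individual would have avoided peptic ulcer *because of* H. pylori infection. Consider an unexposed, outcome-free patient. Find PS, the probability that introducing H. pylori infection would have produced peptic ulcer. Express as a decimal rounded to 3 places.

PS ≈ 0.317

p₁ = 0.548, p₀ = 0.338.
Under exogeneity and monotonicity, PS = (p₁ − p₀) / (1 − p₀).
PS = (0.548 − 0.338) / (1 − 0.338) = 0.21 / 0.662 ≈ 0.3172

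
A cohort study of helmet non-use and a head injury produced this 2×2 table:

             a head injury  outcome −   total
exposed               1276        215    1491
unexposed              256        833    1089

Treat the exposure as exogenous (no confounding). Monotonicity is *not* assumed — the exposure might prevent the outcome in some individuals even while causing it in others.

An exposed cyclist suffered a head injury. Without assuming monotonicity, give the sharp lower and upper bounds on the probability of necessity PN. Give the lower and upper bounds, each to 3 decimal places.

p₁ = P(outcome | exposed) = 1276/1491 = 0.8558
p₀ = P(outcome | unexposed) = 256/1089 = 0.23508
Under exogeneity alone the bounds on PN are max{0,(p₁−p₀)/p₁} ≤ PN ≤ min{1,(1−p₀)/p₁}.
  lower = (p₁ − p₀)/p₁ = 0.62072 / 0.8558 ≈ 0.7253
  upper = min{1, (1 − p₀)/p₁} = 0.76492 / 0.8558 ≈ 0.8938

0.725 ≤ PN ≤ 0.894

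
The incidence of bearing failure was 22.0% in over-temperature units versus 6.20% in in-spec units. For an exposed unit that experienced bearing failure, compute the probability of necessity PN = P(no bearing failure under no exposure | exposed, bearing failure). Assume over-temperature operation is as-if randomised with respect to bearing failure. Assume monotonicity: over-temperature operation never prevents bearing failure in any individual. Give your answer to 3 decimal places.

PN ≈ 0.718

p₁ = 0.22, p₀ = 0.062.
Under exogeneity and monotonicity, PN = (p₁ − p₀) / p₁.
PN = (0.22 − 0.062) / 0.22 = 0.158 / 0.22 ≈ 0.7182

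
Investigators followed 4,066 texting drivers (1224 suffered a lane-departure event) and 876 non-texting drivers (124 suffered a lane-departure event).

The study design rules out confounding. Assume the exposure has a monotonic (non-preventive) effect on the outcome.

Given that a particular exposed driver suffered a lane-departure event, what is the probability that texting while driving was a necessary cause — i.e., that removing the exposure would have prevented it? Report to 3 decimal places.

p₁ = P(outcome | exposed) = 1224/4066 = 0.30103
p₀ = P(outcome | unexposed) = 124/876 = 0.14155
Under exogeneity and monotonicity, PN = (p₁ − p₀) / p₁.
PN = (0.30103 − 0.14155) / 0.30103 = 0.15948 / 0.30103 ≈ 0.5298

PN ≈ 0.530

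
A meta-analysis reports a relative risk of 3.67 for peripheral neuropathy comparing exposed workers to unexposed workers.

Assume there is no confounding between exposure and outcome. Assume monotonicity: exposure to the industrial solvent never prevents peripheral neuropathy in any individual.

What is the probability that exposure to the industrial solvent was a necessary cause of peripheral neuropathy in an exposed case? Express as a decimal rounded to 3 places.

PN ≈ 0.728

Under exogeneity and monotonicity, PN = (RR − 1) / RR = 1 − 1/RR.
PN = (3.67 − 1) / 3.67 = 2.67 / 3.67 ≈ 0.7275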